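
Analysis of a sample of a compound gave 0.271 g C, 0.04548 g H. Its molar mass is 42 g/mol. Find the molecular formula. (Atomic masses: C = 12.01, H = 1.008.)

C: 0.271 g ÷ 12.01 g/mol = 0.02256 mol
H: 0.04548 g ÷ 1.008 g/mol = 0.04512 mol
Ratios (÷ 0.02256): C 1.000, H 2.000
→ CH2
Empirical-formula mass = 14.03 g/mol
n = 42 / 14.03 = 2.99 ≈ 3
Molecular formula = (CH2)×3 = C3H6

C3H6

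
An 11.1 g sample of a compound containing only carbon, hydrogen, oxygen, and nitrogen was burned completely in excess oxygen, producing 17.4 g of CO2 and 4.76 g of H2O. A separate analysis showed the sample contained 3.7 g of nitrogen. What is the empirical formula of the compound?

C3H4N2O

mol C = 17.4 / 44.01 = 0.3954; mass C = 0.3954 × 12.01 = 4.748 g
mol H = 2 × (4.76 / 18.02) = 0.5283; mass H = 0.5283 × 1.008 = 0.5325 g
mol N = 3.7 / 14.01 = 0.2641
mass O = 11.1 − (8.981) = 2.119 g → mol O = 0.1324
Divide by the smallest (0.1324 mol O): C 2.985, H 3.989, N 1.994, O 1.000
Ratio ≈ 3:4:2:1, so the empirical formula is C3H4N2O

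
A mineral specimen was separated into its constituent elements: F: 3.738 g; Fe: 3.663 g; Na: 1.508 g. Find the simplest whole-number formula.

F: 3.738 g ÷ 19.00 g/mol = 0.1967 mol
Fe: 3.663 g ÷ 55.85 g/mol = 0.06559 mol
Na: 1.508 g ÷ 22.99 g/mol = 0.06559 mol
Divide by the smallest (0.06559 mol Fe): F 3.000, Fe 1.000, Na 1.000
Ratio ≈ 3:1:1, so the empirical formula is F3FeNa

F3FeNa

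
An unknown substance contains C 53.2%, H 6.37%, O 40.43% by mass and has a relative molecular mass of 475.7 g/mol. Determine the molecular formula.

Assume 100 g: 53.2 g C, 6.37 g H, 40.43 g O.
Moles — C: 53.2 / 12.01 = 4.43 mol; H: 6.37 / 1.008 = 6.319 mol; O: 40.43 / 16.00 = 2.527 mol
Smallest is O at 2.527 mol; normalising gives C 1.753, H 2.501, O 1.000
Multiply by 4: C 7.01, H 10.00, O 4.00 → C7H10O4
Empirical-formula mass = 158.15 g/mol
n = 475.7 / 158.15 = 3.01 ≈ 3
Molecular formula = (C7H10O4)×3 = C21H30O12

C21H30O12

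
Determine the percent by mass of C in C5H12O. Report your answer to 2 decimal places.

Molar mass = 5(12.01) + 12(1.008) + 1(16.00) = 88.146 g/mol
Mass of C per mole = 5 × 12.01 = 60.050 g
% C = 60.050 / 88.146 × 100 = 68.13%

68.13%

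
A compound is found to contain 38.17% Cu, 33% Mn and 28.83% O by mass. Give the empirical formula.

CuMnO3

Assume 100 g: 38.17 g Cu, 33 g Mn, 28.83 g O.
n(Cu) = 38.17/63.55 = 0.6006, n(Mn) = 33/54.94 = 0.6007, n(O) = 28.83/16.00 = 1.802
Smallest is Cu at 0.6006 mol; normalising gives Cu 1.000, Mn 1.000, O 3.000
Ratio ≈ 1:1:3, so the empirical formula is CuMnO3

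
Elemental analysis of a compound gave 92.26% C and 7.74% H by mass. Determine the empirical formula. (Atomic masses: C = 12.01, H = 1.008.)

Assume 100 g: 92.26 g C, 7.74 g H.
n(C) = 92.26/12.01 = 7.682, n(H) = 7.74/1.008 = 7.679
Divide by the smallest (7.679 mol H): C 1.000, H 1.000
Ratio ≈ 1:1, so the empirical formula is CH

CH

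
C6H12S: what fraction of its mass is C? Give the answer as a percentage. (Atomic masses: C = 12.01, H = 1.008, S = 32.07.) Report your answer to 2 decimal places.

62.00%

Molar mass = 6(12.01) + 12(1.008) + 1(32.07) = 116.226 g/mol
Mass of C per mole = 6 × 12.01 = 72.060 g
% C = 72.060 / 116.226 × 100 = 62.00%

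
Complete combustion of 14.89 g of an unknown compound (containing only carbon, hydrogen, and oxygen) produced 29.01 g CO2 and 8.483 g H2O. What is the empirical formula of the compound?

mol C = 29.01 / 44.01 = 0.6592; mass C = 0.6592 × 12.01 = 7.917 g
mol H = 2 × (8.483 / 18.02) = 0.9415; mass H = 0.9415 × 1.008 = 0.9490 g
mass O = 14.89 − (8.866) = 6.024 g → mol O = 0.3765
Ratios (÷ 0.3765): C 1.751, H 2.501, O 1.000
Multiply by 4: C 7.00, H 10.00, O 4.00 → C7H10O4

C7H10O4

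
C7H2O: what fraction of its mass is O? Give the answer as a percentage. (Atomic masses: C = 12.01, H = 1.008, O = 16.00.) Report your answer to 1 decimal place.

Molar mass = 7(12.01) + 2(1.008) + 1(16.00) = 102.086 g/mol
Mass of O per mole = 1 × 16.00 = 16.000 g
% O = 16.000 / 102.086 × 100 = 15.7%

15.7%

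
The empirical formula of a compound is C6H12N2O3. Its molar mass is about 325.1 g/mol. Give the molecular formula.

C12H24N4O6

Empirical-formula mass = 160.18 g/mol
n = 325.1 / 160.18 = 2.03 ≈ 2
Molecular formula = (C6H12N2O3)2 = C12H24N4O6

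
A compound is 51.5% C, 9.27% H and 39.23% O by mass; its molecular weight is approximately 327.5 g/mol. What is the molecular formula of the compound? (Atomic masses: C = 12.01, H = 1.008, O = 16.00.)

C14H30O8

Assume 100 g: 51.5 g C, 9.27 g H, 39.23 g O.
Moles — C: 51.5 / 12.01 = 4.288 mol; H: 9.27 / 1.008 = 9.196 mol; O: 39.23 / 16.00 = 2.452 mol
Ratios (÷ 2.452): C 1.749, H 3.751, O 1.000
×4: C 7.00, H 15.00, O 4.00 → C7H15O4
Empirical-formula mass = 163.19 g/mol
n = 327.5 / 163.19 = 2.01 ≈ 2
Molecular formula = (C7H15O4)×2 = C14H30O8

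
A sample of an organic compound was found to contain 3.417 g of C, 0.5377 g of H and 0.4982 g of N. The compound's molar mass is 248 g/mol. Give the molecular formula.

C16H30N2

n(C) = 3.417/12.01 = 0.2845, n(H) = 0.5377/1.008 = 0.5334, n(N) = 0.4982/14.01 = 0.03556
Divide by the smallest (0.03556 mol N): C 8.001, H 15.001, N 1.000
→ C8H15N
Empirical-formula mass = 125.21 g/mol
n = 248 / 125.21 = 1.98 ≈ 2
Molecular formula = (C8H15N)×2 = C16H30N2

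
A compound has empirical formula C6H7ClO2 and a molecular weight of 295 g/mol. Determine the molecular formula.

Empirical-formula mass = 146.57 g/mol
n = 295 / 146.57 = 2.01 ≈ 2
Molecular formula = (C6H7ClO2)2 = C12H14Cl2O4

C12H14Cl2O4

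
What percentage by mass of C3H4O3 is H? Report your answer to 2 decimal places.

Molar mass = 3(12.01) + 4(1.008) + 3(16.00) = 88.062 g/mol
Mass of H per mole = 4 × 1.008 = 4.032 g
% H = 4.032 / 88.062 × 100 = 4.58%

4.58%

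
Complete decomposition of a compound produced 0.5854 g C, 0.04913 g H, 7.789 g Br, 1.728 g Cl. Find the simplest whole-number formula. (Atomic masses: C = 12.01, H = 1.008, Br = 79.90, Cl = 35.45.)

CHBr2Cl

C: 0.5854 g ÷ 12.01 g/mol = 0.04874 mol
H: 0.04913 g ÷ 1.008 g/mol = 0.04874 mol
Br: 7.789 g ÷ 79.90 g/mol = 0.09748 mol
Cl: 1.728 g ÷ 35.45 g/mol = 0.04874 mol
Divide by the smallest (0.04874 mol H): C 1.000, H 1.000, Br 2.000, Cl 1.000
Ratio ≈ 1:1:2:1, so the empirical formula is CHBr2Cl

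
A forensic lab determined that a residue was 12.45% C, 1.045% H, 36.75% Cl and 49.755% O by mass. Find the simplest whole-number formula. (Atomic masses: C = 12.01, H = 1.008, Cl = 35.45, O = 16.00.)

CHClO3

Assume 100 g: 12.45 g C, 1.045 g H, 36.75 g Cl, 49.755 g O.
Moles — C: 12.45 / 12.01 = 1.037 mol; H: 1.045 / 1.008 = 1.037 mol; Cl: 36.75 / 35.45 = 1.037 mol; O: 49.755 / 16.00 = 3.11 mol
Divide by the smallest (1.037 mol C): C 1.000, H 1.000, Cl 1.000, O 3.000
→ CHClO3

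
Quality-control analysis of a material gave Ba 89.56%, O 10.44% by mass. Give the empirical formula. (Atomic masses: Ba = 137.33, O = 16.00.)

Assume 100 g: 89.56 g Ba, 10.44 g O.
Moles — Ba: 89.56 / 137.33 = 0.6522 mol; O: 10.44 / 16.00 = 0.6525 mol
Ratios (÷ 0.6522): Ba 1.000, O 1.001
→ BaO

BaO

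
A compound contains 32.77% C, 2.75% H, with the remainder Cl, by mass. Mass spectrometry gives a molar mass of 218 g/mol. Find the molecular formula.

C6H6Cl4

Assume 100 g: 32.77 g C, 2.75 g H, 64.48 g Cl.
C: 32.77 g ÷ 12.01 g/mol = 2.729 mol
H: 2.75 g ÷ 1.008 g/mol = 2.728 mol
Cl: 64.48 g ÷ 35.45 g/mol = 1.819 mol
Divide by the smallest (1.819 mol Cl): C 1.500, H 1.500, Cl 1.000
Scaling by 2: C 3.00, H 3.00, Cl 2.00 → C3H3Cl2
Empirical-formula mass = 109.95 g/mol
n = 218 / 109.95 = 1.98 ≈ 2
Molecular formula = (C3H3Cl2)×2 = C6H6Cl4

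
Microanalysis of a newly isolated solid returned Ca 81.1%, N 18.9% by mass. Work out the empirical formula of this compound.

Ca3N2

Assume 100 g: 81.1 g Ca, 18.9 g N.
Ca: 81.1 g ÷ 40.08 g/mol = 2.023 mol
N: 18.9 g ÷ 14.01 g/mol = 1.349 mol
Divide by the smallest (1.349 mol N): Ca 1.500, N 1.000
Multiply by 2: Ca 3.00, N 2.00 → Ca3N2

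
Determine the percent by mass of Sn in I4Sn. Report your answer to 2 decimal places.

Molar mass = 4(126.90) + 1(118.71) = 626.310 g/mol
Mass of Sn per mole = 1 × 118.71 = 118.710 g
% Sn = 118.710 / 626.310 × 100 = 18.95%

18.95%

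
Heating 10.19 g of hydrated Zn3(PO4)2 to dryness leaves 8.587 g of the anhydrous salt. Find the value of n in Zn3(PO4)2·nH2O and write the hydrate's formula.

Mass of water lost = 10.19 − 8.587 = 1.603 g → 1.603 / 18.02 = 0.08896 mol H2O
Molar mass of Zn3(PO4)2 = 386.08 g/mol → mol Zn3(PO4)2 = 8.587 / 386.08 = 0.02224
n = 0.08896 / 0.02224 = 4.00 ≈ 4 → Zn3(PO4)2·4H2O

Zn3(PO4)2·4H2O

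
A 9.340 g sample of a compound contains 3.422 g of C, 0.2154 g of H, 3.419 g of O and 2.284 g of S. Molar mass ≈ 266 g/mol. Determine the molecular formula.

C: 3.422 g ÷ 12.01 g/mol = 0.2849 mol
H: 0.2154 g ÷ 1.008 g/mol = 0.2137 mol
O: 3.419 g ÷ 16.00 g/mol = 0.2137 mol
S: 2.284 g ÷ 32.07 g/mol = 0.07122 mol
Ratios (÷ 0.07122): C 4.001, H 3.000, O 3.000, S 1.000
≈ 4:3:3:1 → C4H3O3S
Empirical-formula mass = 131.13 g/mol
n = 266 / 131.13 = 2.03 ≈ 2
Molecular formula = (C4H3O3S)×2 = C8H6O6S2

C8H6O6S2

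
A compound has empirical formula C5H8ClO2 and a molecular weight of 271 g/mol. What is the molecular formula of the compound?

Empirical-formula mass = 135.56 g/mol
n = 271 / 135.56 = 2.00 ≈ 2
Molecular formula = (C5H8ClO2)2 = C10H16Cl2O4

C10H16Cl2O4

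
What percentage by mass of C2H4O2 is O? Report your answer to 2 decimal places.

53.29%

Molar mass = 2(12.01) + 4(1.008) + 2(16.00) = 60.052 g/mol
Mass of O per mole = 2 × 16.00 = 32.000 g
% O = 32.000 / 60.052 × 100 = 53.29%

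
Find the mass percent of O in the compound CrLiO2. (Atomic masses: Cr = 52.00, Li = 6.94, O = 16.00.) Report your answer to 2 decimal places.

35.19%

Molar mass = 1(52.00) + 1(6.94) + 2(16.00) = 90.940 g/mol
Mass of O per mole = 2 × 16.00 = 32.000 g
% O = 32.000 / 90.940 × 100 = 35.19%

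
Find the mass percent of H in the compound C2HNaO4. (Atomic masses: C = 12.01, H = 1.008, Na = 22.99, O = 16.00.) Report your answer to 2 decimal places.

Molar mass = 2(12.01) + 1(1.008) + 1(22.99) + 4(16.00) = 112.018 g/mol
Mass of H per mole = 1 × 1.008 = 1.008 g
% H = 1.008 / 112.018 × 100 = 0.90%

0.90%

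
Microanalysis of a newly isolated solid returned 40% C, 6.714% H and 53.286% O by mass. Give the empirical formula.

CH2O

Assume 100 g: 40 g C, 6.714 g H, 53.286 g O.
Moles — C: 40 / 12.01 = 3.331 mol; H: 6.714 / 1.008 = 6.661 mol; O: 53.286 / 16.00 = 3.33 mol
Ratios (÷ 3.33): C 1.000, H 2.000, O 1.000
Ratio ≈ 1:2:1, so the empirical formula is CH2O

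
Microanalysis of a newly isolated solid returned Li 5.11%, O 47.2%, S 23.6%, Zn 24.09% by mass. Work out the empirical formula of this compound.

Li2O8S2Zn

Assume 100 g: 5.11 g Li, 47.2 g O, 23.6 g S, 24.09 g Zn.
n(Li) = 5.11/6.94 = 0.7363, n(O) = 47.2/16.00 = 2.95, n(S) = 23.6/32.07 = 0.7359, n(Zn) = 24.09/65.38 = 0.3685
Ratios (÷ 0.3685): Li 1.998, O 8.006, S 1.997, Zn 1.000
Ratio ≈ 2:8:2:1, so the empirical formula is Li2O8S2Zn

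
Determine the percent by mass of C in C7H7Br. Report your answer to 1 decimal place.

49.2%

Molar mass = 7(12.01) + 7(1.008) + 1(79.90) = 171.026 g/mol
Mass of C per mole = 7 × 12.01 = 84.070 g
% C = 84.070 / 171.026 × 100 = 49.2%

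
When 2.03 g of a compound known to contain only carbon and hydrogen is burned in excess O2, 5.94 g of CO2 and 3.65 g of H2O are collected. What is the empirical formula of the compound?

mol C = 5.94 / 44.01 = 0.1350; mass C = 0.1350 × 12.01 = 1.621 g
mol H = 2 × (3.65 / 18.02) = 0.4051; mass H = 0.4051 × 1.008 = 0.4083 g
Smallest is C at 0.135 mol; normalising gives C 1.000, H 3.001
→ CH3

CH3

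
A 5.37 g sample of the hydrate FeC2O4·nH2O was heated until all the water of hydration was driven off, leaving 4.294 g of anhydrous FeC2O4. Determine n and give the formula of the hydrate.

Mass of water lost = 5.37 − 4.294 = 1.076 g → 1.076 / 18.02 = 0.05971 mol H2O
Molar mass of FeC2O4 = 143.87 g/mol → mol FeC2O4 = 4.294 / 143.87 = 0.02985
n = 0.05971 / 0.02985 = 2.00 ≈ 2 → FeC2O4·2H2O

FeC2O4·2H2O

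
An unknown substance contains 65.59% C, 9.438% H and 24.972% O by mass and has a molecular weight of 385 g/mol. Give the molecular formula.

Assume 100 g: 65.59 g C, 9.438 g H, 24.972 g O.
n(C) = 65.59/12.01 = 5.461, n(H) = 9.438/1.008 = 9.363, n(O) = 24.972/16.00 = 1.561
Divide by the smallest (1.561 mol O): C 3.499, H 5.999, O 1.000
Multiply by 2: C 7.00, H 12.00, O 2.00 → C7H12O2
Empirical-formula mass = 128.17 g/mol
n = 385 / 128.17 = 3.00 ≈ 3
Molecular formula = (C7H12O2)×3 = C21H36O6

C21H36O6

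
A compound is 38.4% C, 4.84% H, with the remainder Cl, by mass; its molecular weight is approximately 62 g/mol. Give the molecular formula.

C2H3Cl

Assume 100 g: 38.4 g C, 4.84 g H, 56.76 g Cl.
C: 38.4 g ÷ 12.01 g/mol = 3.197 mol
H: 4.84 g ÷ 1.008 g/mol = 4.802 mol
Cl: 56.76 g ÷ 35.45 g/mol = 1.601 mol
Ratios (÷ 1.601): C 1.997, H 2.999, Cl 1.000
Ratio ≈ 2:3:1, so the empirical formula is C2H3Cl
Empirical-formula mass = 62.49 g/mol
n = 62 / 62.49 = 0.99 ≈ 1
Molecular formula = empirical formula = C2H3Cl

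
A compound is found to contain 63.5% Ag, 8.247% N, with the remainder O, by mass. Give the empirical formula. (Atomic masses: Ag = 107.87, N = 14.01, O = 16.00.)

Assume 100 g: 63.5 g Ag, 8.247 g N, 28.253 g O.
Ag: 63.5 g ÷ 107.87 g/mol = 0.5887 mol
N: 8.247 g ÷ 14.01 g/mol = 0.5887 mol
O: 28.253 g ÷ 16.00 g/mol = 1.766 mol
Ratios (÷ 0.5887): Ag 1.000, N 1.000, O 3.000
≈ 1:1:3 → AgNO3

AgNO3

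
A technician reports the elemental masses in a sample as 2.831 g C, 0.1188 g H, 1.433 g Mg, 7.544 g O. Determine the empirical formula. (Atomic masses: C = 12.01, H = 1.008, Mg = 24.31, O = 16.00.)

C4H2MgO8

C: 2.831 g ÷ 12.01 g/mol = 0.2357 mol
H: 0.1188 g ÷ 1.008 g/mol = 0.1179 mol
Mg: 1.433 g ÷ 24.31 g/mol = 0.05895 mol
O: 7.544 g ÷ 16.00 g/mol = 0.4715 mol
Smallest is Mg at 0.05895 mol; normalising gives C 3.999, H 1.999, Mg 1.000, O 7.999
Ratio ≈ 4:2:1:8, so the empirical formula is C4H2MgO8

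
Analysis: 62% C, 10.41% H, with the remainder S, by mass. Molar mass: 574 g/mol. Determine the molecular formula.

C30H60S5

Assume 100 g: 62 g C, 10.41 g H, 27.59 g S.
Moles — C: 62 / 12.01 = 5.162 mol; H: 10.41 / 1.008 = 10.33 mol; S: 27.59 / 32.07 = 0.8603 mol
Divide by the smallest (0.8603 mol S): C 6.001, H 12.004, S 1.000
≈ 6:12:1 → C6H12S
Empirical-formula mass = 116.23 g/mol
n = 574 / 116.23 = 4.94 ≈ 5
Molecular formula = (C6H12S)×5 = C30H60S5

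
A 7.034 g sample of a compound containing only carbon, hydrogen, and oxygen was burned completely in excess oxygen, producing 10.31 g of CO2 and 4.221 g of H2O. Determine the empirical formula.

mol C = 10.31 / 44.01 = 0.2343; mass C = 0.2343 × 12.01 = 2.814 g
mol H = 2 × (4.221 / 18.02) = 0.4685; mass H = 0.4685 × 1.008 = 0.4722 g
mass O = 7.034 − (3.286) = 3.748 g → mol O = 0.2343
Smallest is C at 0.2343 mol; normalising gives C 1.000, H 2.000, O 1.000
≈ 1:2:1 → CH2O

CH2O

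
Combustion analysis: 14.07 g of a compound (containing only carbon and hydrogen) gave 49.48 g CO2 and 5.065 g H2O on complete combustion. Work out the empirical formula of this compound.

mol C = 49.48 / 44.01 = 1.124; mass C = 1.124 × 12.01 = 13.50 g
mol H = 2 × (5.065 / 18.02) = 0.5622; mass H = 0.5622 × 1.008 = 0.5667 g
Smallest is H at 0.5622 mol; normalising gives C 2.000, H 1.000
Ratio ≈ 2:1, so the empirical formula is C2H

C2H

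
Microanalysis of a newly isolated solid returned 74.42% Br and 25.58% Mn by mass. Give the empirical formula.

Br2Mn

Assume 100 g: 74.42 g Br, 25.58 g Mn.
Moles — Br: 74.42 / 79.90 = 0.9314 mol; Mn: 25.58 / 54.94 = 0.4656 mol
Smallest is Mn at 0.4656 mol; normalising gives Br 2.000, Mn 1.000
→ Br2Mn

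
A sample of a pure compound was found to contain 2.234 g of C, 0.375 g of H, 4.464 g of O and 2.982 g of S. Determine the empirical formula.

C2H4O3S

n(C) = 2.234/12.01 = 0.186, n(H) = 0.375/1.008 = 0.372, n(O) = 4.464/16.00 = 0.279, n(S) = 2.982/32.07 = 0.09298
Ratios (÷ 0.09298): C 2.000, H 4.001, O 3.001, S 1.000
Ratio ≈ 2:4:3:1, so the empirical formula is C2H4O3S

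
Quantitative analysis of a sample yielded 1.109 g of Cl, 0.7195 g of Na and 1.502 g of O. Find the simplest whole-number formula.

Cl: 1.109 g ÷ 35.45 g/mol = 0.03128 mol
Na: 0.7195 g ÷ 22.99 g/mol = 0.0313 mol
O: 1.502 g ÷ 16.00 g/mol = 0.09388 mol
Ratios (÷ 0.03128): Cl 1.000, Na 1.000, O 3.001
Ratio ≈ 1:1:3, so the empirical formula is ClNaO3

ClNaO3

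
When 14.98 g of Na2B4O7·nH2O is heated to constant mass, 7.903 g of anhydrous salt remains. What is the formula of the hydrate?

Mass of water lost = 14.98 − 7.903 = 7.077 g → 7.077 / 18.02 = 0.3927 mol H2O
Molar mass of Na2B4O7 = 201.22 g/mol → mol Na2B4O7 = 7.903 / 201.22 = 0.03928
n = 0.3927 / 0.03928 = 10.00 ≈ 10 → Na2B4O7·10H2O

Na2B4O7·10H2O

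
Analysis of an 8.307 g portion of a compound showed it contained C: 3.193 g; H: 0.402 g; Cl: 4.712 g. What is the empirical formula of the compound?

C2H3Cl

C: 3.193 g ÷ 12.01 g/mol = 0.2659 mol
H: 0.402 g ÷ 1.008 g/mol = 0.3988 mol
Cl: 4.712 g ÷ 35.45 g/mol = 0.1329 mol
Ratios (÷ 0.1329): C 2.000, H 3.000, Cl 1.000
→ C2H3Cl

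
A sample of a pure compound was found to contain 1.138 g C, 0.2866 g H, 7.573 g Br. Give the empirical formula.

CH3Br

n(C) = 1.138/12.01 = 0.09475, n(H) = 0.2866/1.008 = 0.2843, n(Br) = 7.573/79.90 = 0.09478
Divide by the smallest (0.09475 mol C): C 1.000, H 3.001, Br 1.000
Ratio ≈ 1:3:1, so the empirical formula is CH3Br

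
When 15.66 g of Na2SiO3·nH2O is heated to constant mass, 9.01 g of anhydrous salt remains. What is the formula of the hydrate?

Na2SiO3·5H2O

Mass of water lost = 15.66 − 9.01 = 6.65 g → 6.65 / 18.02 = 0.369 mol H2O
Molar mass of Na2SiO3 = 122.07 g/mol → mol Na2SiO3 = 9.01 / 122.07 = 0.07381
n = 0.369 / 0.07381 = 5.00 ≈ 5 → Na2SiO3·5H2O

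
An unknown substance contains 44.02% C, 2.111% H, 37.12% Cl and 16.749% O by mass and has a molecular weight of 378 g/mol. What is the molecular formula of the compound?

Assume 100 g: 44.02 g C, 2.111 g H, 37.12 g Cl, 16.749 g O.
Moles — C: 44.02 / 12.01 = 3.665 mol; H: 2.111 / 1.008 = 2.094 mol; Cl: 37.12 / 35.45 = 1.047 mol; O: 16.749 / 16.00 = 1.047 mol
Smallest is O at 1.047 mol; normalising gives C 3.501, H 2.001, Cl 1.000, O 1.000
Multiply by 2: C 7.00, H 4.00, Cl 2.00, O 2.00 → C7H4Cl2O2
Empirical-formula mass = 191.00 g/mol
n = 378 / 191.00 = 1.98 ≈ 2
Molecular formula = (C7H4Cl2O2)×2 = C14H8Cl4O4

C14H8Cl4O4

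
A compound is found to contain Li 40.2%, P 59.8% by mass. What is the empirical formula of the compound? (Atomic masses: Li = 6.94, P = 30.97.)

Li3P

Assume 100 g: 40.2 g Li, 59.8 g P.
Li: 40.2 g ÷ 6.94 g/mol = 5.793 mol
P: 59.8 g ÷ 30.97 g/mol = 1.931 mol
Ratios (÷ 1.931): Li 3.000, P 1.000
≈ 3:1 → Li3P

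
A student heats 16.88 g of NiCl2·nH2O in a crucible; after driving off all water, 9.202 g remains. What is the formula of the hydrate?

Mass of water lost = 16.88 − 9.202 = 7.678 g → 7.678 / 18.02 = 0.4261 mol H2O
Molar mass of NiCl2 = 129.59 g/mol → mol NiCl2 = 9.202 / 129.59 = 0.07101
n = 0.4261 / 0.07101 = 6.00 ≈ 6 → NiCl2·6H2O

NiCl2·6H2O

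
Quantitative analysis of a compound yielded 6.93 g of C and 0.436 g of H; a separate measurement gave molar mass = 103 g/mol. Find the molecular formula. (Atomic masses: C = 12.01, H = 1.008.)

Moles — C: 6.93 / 12.01 = 0.577 mol; H: 0.436 / 1.008 = 0.4325 mol
Smallest is H at 0.4325 mol; normalising gives C 1.334, H 1.000
Scaling by 3: C 4.00, H 3.00 → C4H3
Empirical-formula mass = 51.06 g/mol
n = 103 / 51.06 = 2.02 ≈ 2
Molecular formula = (C4H3)×2 = C8H6

C8H6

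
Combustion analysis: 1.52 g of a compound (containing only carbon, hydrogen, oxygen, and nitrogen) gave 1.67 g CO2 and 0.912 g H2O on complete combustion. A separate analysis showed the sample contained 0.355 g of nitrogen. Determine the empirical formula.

C3H8N2O3

mol C = 1.67 / 44.01 = 0.03795; mass C = 0.03795 × 12.01 = 0.4557 g
mol H = 2 × (0.912 / 18.02) = 0.1012; mass H = 0.1012 × 1.008 = 0.1020 g
mol N = 0.355 / 14.01 = 0.02534
mass O = 1.52 − (0.9128) = 0.6072 g → mol O = 0.03795
Divide by the smallest (0.02534 mol N): C 1.498, H 3.995, N 1.000, O 1.498
Multiply by 2: C 3.00, H 7.99, N 2.00, O 3.00 → C3H8N2O3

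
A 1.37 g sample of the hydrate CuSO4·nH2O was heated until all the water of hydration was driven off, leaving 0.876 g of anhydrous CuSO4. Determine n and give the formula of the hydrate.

Mass of water lost = 1.37 − 0.876 = 0.494 g → 0.494 / 18.02 = 0.02741 mol H2O
Molar mass of CuSO4 = 159.62 g/mol → mol CuSO4 = 0.876 / 159.62 = 0.005488
n = 0.02741 / 0.005488 = 5.00 ≈ 5 → CuSO4·5H2O

CuSO4·5H2O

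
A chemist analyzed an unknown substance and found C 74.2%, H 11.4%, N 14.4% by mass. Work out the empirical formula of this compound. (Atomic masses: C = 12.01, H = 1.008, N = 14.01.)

C6H11N

Assume 100 g: 74.2 g C, 11.4 g H, 14.4 g N.
C: 74.2 g ÷ 12.01 g/mol = 6.178 mol
H: 11.4 g ÷ 1.008 g/mol = 11.31 mol
N: 14.4 g ÷ 14.01 g/mol = 1.028 mol
Ratios (÷ 1.028): C 6.011, H 11.003, N 1.000
→ C6H11N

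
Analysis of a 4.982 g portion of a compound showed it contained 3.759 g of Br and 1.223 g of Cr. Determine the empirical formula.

Br2Cr

Moles — Br: 3.759 / 79.90 = 0.04705 mol; Cr: 1.223 / 52.00 = 0.02352 mol
Ratios (÷ 0.02352): Br 2.000, Cr 1.000
Ratio ≈ 2:1, so the empirical formula is Br2Cr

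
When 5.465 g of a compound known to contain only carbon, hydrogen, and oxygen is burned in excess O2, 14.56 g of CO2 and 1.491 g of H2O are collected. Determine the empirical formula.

C4H2O

mol C = 14.56 / 44.01 = 0.3308; mass C = 0.3308 × 12.01 = 3.973 g
mol H = 2 × (1.491 / 18.02) = 0.1655; mass H = 0.1655 × 1.008 = 0.1668 g
mass O = 5.465 − (4.140) = 1.325 g → mol O = 0.08280
Divide by the smallest (0.0828 mol O): C 3.995, H 1.998, O 1.000
→ C4H2O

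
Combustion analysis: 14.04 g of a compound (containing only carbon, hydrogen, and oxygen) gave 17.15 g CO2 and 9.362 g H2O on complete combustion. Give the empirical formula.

mol C = 17.15 / 44.01 = 0.3897; mass C = 0.3897 × 12.01 = 4.680 g
mol H = 2 × (9.362 / 18.02) = 1.039; mass H = 1.039 × 1.008 = 1.047 g
mass O = 14.04 − (5.727) = 8.313 g → mol O = 0.5195
Divide by the smallest (0.3897 mol C): C 1.000, H 2.666, O 1.333
×3: C 3.00, H 8.00, O 4.00 → C3H8O4

C3H8O4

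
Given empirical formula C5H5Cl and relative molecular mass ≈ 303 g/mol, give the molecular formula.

C15H15Cl3

Empirical-formula mass = 100.54 g/mol
n = 303 / 100.54 = 3.01 ≈ 3
Molecular formula = (C5H5Cl)3 = C15H15Cl3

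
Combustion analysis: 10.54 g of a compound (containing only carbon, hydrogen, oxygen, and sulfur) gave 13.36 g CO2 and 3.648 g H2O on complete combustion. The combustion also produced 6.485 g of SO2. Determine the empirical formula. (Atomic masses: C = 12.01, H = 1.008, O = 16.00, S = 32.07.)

C3H4O2S

mol C = 13.36 / 44.01 = 0.3036; mass C = 0.3036 × 12.01 = 3.646 g
mol H = 2 × (3.648 / 18.02) = 0.4049; mass H = 0.4049 × 1.008 = 0.4081 g
mol S = 6.485 / 64.07 = 0.1012; mass S = 3.246 g
mass O = 10.54 − (7.300) = 3.240 g → mol O = 0.2025
Divide by the smallest (0.1012 mol S): C 2.999, H 4.000, O 2.001, S 1.000
→ C3H4O2S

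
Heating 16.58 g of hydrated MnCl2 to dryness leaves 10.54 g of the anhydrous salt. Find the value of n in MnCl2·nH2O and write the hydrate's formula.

MnCl2·4H2O

Mass of water lost = 16.58 − 10.54 = 6.04 g → 6.04 / 18.02 = 0.3352 mol H2O
Molar mass of MnCl2 = 125.84 g/mol → mol MnCl2 = 10.54 / 125.84 = 0.08376
n = 0.3352 / 0.08376 = 4.00 ≈ 4 → MnCl2·4H2O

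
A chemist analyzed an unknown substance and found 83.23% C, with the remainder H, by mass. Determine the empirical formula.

Assume 100 g: 83.23 g C, 16.77 g H.
C: 83.23 g ÷ 12.01 g/mol = 6.93 mol
H: 16.77 g ÷ 1.008 g/mol = 16.64 mol
Ratios (÷ 6.93): C 1.000, H 2.401
Multiply by 5: C 5.00, H 12.00 → C5H12

C5H12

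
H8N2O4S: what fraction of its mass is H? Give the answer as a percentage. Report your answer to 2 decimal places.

6.10%

Molar mass = 8(1.008) + 2(14.01) + 4(16.00) + 1(32.07) = 132.154 g/mol
Mass of H per mole = 8 × 1.008 = 8.064 g
% H = 8.064 / 132.154 × 100 = 6.10%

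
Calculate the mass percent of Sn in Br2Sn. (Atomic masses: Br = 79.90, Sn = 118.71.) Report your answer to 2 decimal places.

42.62%

Molar mass = 2(79.90) + 1(118.71) = 278.510 g/mol
Mass of Sn per mole = 1 × 118.71 = 118.710 g
% Sn = 118.710 / 278.510 × 100 = 42.62%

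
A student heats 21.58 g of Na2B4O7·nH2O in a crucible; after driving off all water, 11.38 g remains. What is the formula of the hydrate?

Na2B4O7·10H2O

Mass of water lost = 21.58 − 11.38 = 10.2 g → 10.2 / 18.02 = 0.566 mol H2O
Molar mass of Na2B4O7 = 201.22 g/mol → mol Na2B4O7 = 11.38 / 201.22 = 0.05656
n = 0.566 / 0.05656 = 10.01 ≈ 10 → Na2B4O7·10H2O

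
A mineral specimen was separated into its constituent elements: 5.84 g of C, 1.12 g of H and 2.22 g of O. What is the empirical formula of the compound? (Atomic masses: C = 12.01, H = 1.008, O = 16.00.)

C7H16O2

C: 5.84 g ÷ 12.01 g/mol = 0.4863 mol
H: 1.12 g ÷ 1.008 g/mol = 1.111 mol
O: 2.22 g ÷ 16.00 g/mol = 0.1388 mol
Ratios (÷ 0.1388): C 3.505, H 8.008, O 1.000
Multiply by 2: C 7.01, H 16.02, O 2.00 → C7H16O2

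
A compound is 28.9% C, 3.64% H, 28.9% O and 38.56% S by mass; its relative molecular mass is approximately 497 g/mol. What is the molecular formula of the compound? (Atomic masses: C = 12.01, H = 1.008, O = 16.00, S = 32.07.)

C12H18O9S6

Assume 100 g: 28.9 g C, 3.64 g H, 28.9 g O, 38.56 g S.
n(C) = 28.9/12.01 = 2.406, n(H) = 3.64/1.008 = 3.611, n(O) = 28.9/16.00 = 1.806, n(S) = 38.56/32.07 = 1.202
Smallest is S at 1.202 mol; normalising gives C 2.001, H 3.003, O 1.502, S 1.000
Multiply by 2: C 4.00, H 6.01, O 3.00, S 2.00 → C4H6O3S2
Empirical-formula mass = 166.23 g/mol
n = 497 / 166.23 = 2.99 ≈ 3
Molecular formula = (C4H6O3S2)×3 = C12H18O9S6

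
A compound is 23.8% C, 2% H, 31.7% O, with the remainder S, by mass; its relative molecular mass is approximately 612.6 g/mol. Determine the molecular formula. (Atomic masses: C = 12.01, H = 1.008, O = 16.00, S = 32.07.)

C12H12O12S8

Assume 100 g: 23.8 g C, 2 g H, 31.7 g O, 42.5 g S.
Moles — C: 23.8 / 12.01 = 1.982 mol; H: 2 / 1.008 = 1.984 mol; O: 31.7 / 16.00 = 1.981 mol; S: 42.5 / 32.07 = 1.325 mol
Divide by the smallest (1.325 mol S): C 1.495, H 1.497, O 1.495, S 1.000
Scaling by 2: C 2.99, H 2.99, O 2.99, S 2.00 → C3H3O3S2
Empirical-formula mass = 151.19 g/mol
n = 612.6 / 151.19 = 4.05 ≈ 4
Molecular formula = (C3H3O3S2)×4 = C12H12O12S8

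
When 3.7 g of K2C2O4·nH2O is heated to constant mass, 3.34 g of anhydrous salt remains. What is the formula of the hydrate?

Mass of water lost = 3.7 − 3.34 = 0.36 g → 0.36 / 18.02 = 0.01998 mol H2O
Molar mass of K2C2O4 = 166.22 g/mol → mol K2C2O4 = 3.34 / 166.22 = 0.02009
n = 0.01998 / 0.02009 = 0.99 ≈ 1 → K2C2O4·H2O

K2C2O4·H2O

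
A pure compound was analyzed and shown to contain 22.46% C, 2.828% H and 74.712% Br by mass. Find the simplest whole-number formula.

Assume 100 g: 22.46 g C, 2.828 g H, 74.712 g Br.
Moles — C: 22.46 / 12.01 = 1.87 mol; H: 2.828 / 1.008 = 2.806 mol; Br: 74.712 / 79.90 = 0.9351 mol
Ratios (÷ 0.9351): C 2.000, H 3.000, Br 1.000
≈ 2:3:1 → C2H3Br

C2H3Br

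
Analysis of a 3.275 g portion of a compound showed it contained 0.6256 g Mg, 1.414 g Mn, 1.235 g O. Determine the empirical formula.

MgMnO3

Moles — Mg: 0.6256 / 24.31 = 0.02573 mol; Mn: 1.414 / 54.94 = 0.02574 mol; O: 1.235 / 16.00 = 0.07719 mol
Ratios (÷ 0.02573): Mg 1.000, Mn 1.000, O 2.999
≈ 1:1:3 → MgMnO3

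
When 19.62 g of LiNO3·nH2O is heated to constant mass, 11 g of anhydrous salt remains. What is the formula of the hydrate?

LiNO3·3H2O

Mass of water lost = 19.62 − 11 = 8.62 g → 8.62 / 18.02 = 0.4784 mol H2O
Molar mass of LiNO3 = 68.95 g/mol → mol LiNO3 = 11 / 68.95 = 0.1595
n = 0.4784 / 0.1595 = 3.00 ≈ 3 → LiNO3·3H2O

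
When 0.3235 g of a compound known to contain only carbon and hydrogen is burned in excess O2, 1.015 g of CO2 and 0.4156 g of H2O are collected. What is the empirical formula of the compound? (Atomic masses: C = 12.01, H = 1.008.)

mol C = 1.015 / 44.01 = 0.02306; mass C = 0.02306 × 12.01 = 0.2770 g
mol H = 2 × (0.4156 / 18.02) = 0.04613; mass H = 0.04613 × 1.008 = 0.04650 g
Ratios (÷ 0.02306): C 1.000, H 2.000
Ratio ≈ 1:2, so the empirical formula is CH2

CH2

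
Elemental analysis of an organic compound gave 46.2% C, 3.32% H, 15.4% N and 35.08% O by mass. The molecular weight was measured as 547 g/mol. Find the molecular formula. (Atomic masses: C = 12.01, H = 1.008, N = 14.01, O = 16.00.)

Assume 100 g: 46.2 g C, 3.32 g H, 15.4 g N, 35.08 g O.
C: 46.2 g ÷ 12.01 g/mol = 3.847 mol
H: 3.32 g ÷ 1.008 g/mol = 3.294 mol
N: 15.4 g ÷ 14.01 g/mol = 1.099 mol
O: 35.08 g ÷ 16.00 g/mol = 2.192 mol
Divide by the smallest (1.099 mol N): C 3.500, H 2.996, N 1.000, O 1.995
×2: C 7.00, H 5.99, N 2.00, O 3.99 → C7H6N2O4
Empirical-formula mass = 182.14 g/mol
n = 547 / 182.14 = 3.00 ≈ 3
Molecular formula = (C7H6N2O4)×3 = C21H18N6O12

C21H18N6O12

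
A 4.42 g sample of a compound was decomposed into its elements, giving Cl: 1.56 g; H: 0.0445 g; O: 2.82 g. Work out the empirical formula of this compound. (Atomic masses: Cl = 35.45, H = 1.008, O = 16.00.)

n(Cl) = 1.56/35.45 = 0.04401, n(H) = 0.0445/1.008 = 0.04415, n(O) = 2.82/16.00 = 0.1762
Smallest is Cl at 0.04401 mol; normalising gives Cl 1.000, H 1.003, O 4.005
Ratio ≈ 1:1:4, so the empirical formula is ClHO4

ClHO4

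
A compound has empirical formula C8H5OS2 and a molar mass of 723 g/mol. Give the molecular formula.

C32H20O4S8

Empirical-formula mass = 181.26 g/mol
n = 723 / 181.26 = 3.99 ≈ 4
Molecular formula = (C8H5OS2)4 = C32H20O4S8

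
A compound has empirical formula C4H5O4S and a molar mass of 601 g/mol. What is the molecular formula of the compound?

C16H20O16S4

Empirical-formula mass = 149.15 g/mol
n = 601 / 149.15 = 4.03 ≈ 4
Molecular formula = (C4H5O4S)4 = C16H20O16S4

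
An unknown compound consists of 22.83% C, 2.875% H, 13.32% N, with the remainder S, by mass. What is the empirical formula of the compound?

Assume 100 g: 22.83 g C, 2.875 g H, 13.32 g N, 60.975 g S.
C: 22.83 g ÷ 12.01 g/mol = 1.901 mol
H: 2.875 g ÷ 1.008 g/mol = 2.852 mol
N: 13.32 g ÷ 14.01 g/mol = 0.9507 mol
S: 60.975 g ÷ 32.07 g/mol = 1.901 mol
Smallest is N at 0.9507 mol; normalising gives C 1.999, H 3.000, N 1.000, S 2.000
≈ 2:3:1:2 → C2H3NS2

C2H3NS2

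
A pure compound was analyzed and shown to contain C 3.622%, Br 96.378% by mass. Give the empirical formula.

Assume 100 g: 3.622 g C, 96.378 g Br.
n(C) = 3.622/12.01 = 0.3016, n(Br) = 96.378/79.90 = 1.206
Divide by the smallest (0.3016 mol C): C 1.000, Br 4.000
→ CBr4

CBr4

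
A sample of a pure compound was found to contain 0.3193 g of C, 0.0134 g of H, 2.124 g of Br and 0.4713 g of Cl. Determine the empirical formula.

C2HBr2Cl

C: 0.3193 g ÷ 12.01 g/mol = 0.02659 mol
H: 0.0134 g ÷ 1.008 g/mol = 0.01329 mol
Br: 2.124 g ÷ 79.90 g/mol = 0.02658 mol
Cl: 0.4713 g ÷ 35.45 g/mol = 0.01329 mol
Smallest is H at 0.01329 mol; normalising gives C 2.000, H 1.000, Br 2.000, Cl 1.000
≈ 2:1:2:1 → C2HBr2Cl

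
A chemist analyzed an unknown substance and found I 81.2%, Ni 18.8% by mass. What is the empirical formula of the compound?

Assume 100 g: 81.2 g I, 18.8 g Ni.
I: 81.2 g ÷ 126.90 g/mol = 0.6399 mol
Ni: 18.8 g ÷ 58.69 g/mol = 0.3203 mol
Divide by the smallest (0.3203 mol Ni): I 1.998, Ni 1.000
≈ 2:1 → I2Ni

I2Ni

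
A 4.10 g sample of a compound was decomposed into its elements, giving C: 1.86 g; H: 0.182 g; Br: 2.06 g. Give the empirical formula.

C6H7Br

Moles — C: 1.86 / 12.01 = 0.1549 mol; H: 0.182 / 1.008 = 0.1806 mol; Br: 2.06 / 79.90 = 0.02578 mol
Ratios (÷ 0.02578): C 6.007, H 7.003, Br 1.000
≈ 6:7:1 → C6H7Br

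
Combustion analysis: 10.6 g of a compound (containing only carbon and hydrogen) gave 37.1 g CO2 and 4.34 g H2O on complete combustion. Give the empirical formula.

C7H4

mol C = 37.1 / 44.01 = 0.8430; mass C = 0.8430 × 12.01 = 10.12 g
mol H = 2 × (4.34 / 18.02) = 0.4817; mass H = 0.4817 × 1.008 = 0.4855 g
Divide by the smallest (0.4817 mol H): C 1.750, H 1.000
Multiply by 4: C 7.00, H 4.00 → C7H4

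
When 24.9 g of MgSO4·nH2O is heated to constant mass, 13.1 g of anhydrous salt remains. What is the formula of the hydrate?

Mass of water lost = 24.9 − 13.1 = 11.8 g → 11.8 / 18.02 = 0.6548 mol H2O
Molar mass of MgSO4 = 120.38 g/mol → mol MgSO4 = 13.1 / 120.38 = 0.1088
n = 0.6548 / 0.1088 = 6.02 ≈ 6 → MgSO4·6H2O

MgSO4·6H2O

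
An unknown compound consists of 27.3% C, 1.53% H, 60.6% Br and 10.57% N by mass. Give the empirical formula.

C3H2BrN

Assume 100 g: 27.3 g C, 1.53 g H, 60.6 g Br, 10.57 g N.
n(C) = 27.3/12.01 = 2.273, n(H) = 1.53/1.008 = 1.518, n(Br) = 60.6/79.90 = 0.7584, n(N) = 10.57/14.01 = 0.7545
Ratios (÷ 0.7545): C 3.013, H 2.012, Br 1.005, N 1.000
→ C3H2BrN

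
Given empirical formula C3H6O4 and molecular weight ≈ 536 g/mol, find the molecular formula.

Empirical-formula mass = 106.08 g/mol
n = 536 / 106.08 = 5.05 ≈ 5
Molecular formula = (C3H6O4)5 = C15H30O20

C15H30O20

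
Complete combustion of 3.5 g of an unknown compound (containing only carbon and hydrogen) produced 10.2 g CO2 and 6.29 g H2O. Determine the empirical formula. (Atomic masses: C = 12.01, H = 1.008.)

CH3

mol C = 10.2 / 44.01 = 0.2318; mass C = 0.2318 × 12.01 = 2.784 g
mol H = 2 × (6.29 / 18.02) = 0.6981; mass H = 0.6981 × 1.008 = 0.7037 g
Smallest is C at 0.2318 mol; normalising gives C 1.000, H 3.012
Ratio ≈ 1:3, so the empirical formula is CH3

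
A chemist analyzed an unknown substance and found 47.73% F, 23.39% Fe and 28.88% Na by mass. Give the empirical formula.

Assume 100 g: 47.73 g F, 23.39 g Fe, 28.88 g Na.
n(F) = 47.73/19.00 = 2.512, n(Fe) = 23.39/55.85 = 0.4188, n(Na) = 28.88/22.99 = 1.256
Smallest is Fe at 0.4188 mol; normalising gives F 5.998, Fe 1.000, Na 3.000
≈ 6:1:3 → F6FeNa3

F6FeNa3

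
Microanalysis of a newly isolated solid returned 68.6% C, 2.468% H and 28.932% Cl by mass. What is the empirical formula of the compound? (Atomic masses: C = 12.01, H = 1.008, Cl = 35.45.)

C7H3Cl

Assume 100 g: 68.6 g C, 2.468 g H, 28.932 g Cl.
C: 68.6 g ÷ 12.01 g/mol = 5.712 mol
H: 2.468 g ÷ 1.008 g/mol = 2.448 mol
Cl: 28.932 g ÷ 35.45 g/mol = 0.8161 mol
Ratios (÷ 0.8161): C 6.999, H 3.000, Cl 1.000
Ratio ≈ 7:3:1, so the empirical formula is C7H3Cl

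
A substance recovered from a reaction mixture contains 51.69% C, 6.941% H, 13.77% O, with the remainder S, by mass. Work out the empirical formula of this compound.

C5H8OS

Assume 100 g: 51.69 g C, 6.941 g H, 13.77 g O, 27.599 g S.
C: 51.69 g ÷ 12.01 g/mol = 4.304 mol
H: 6.941 g ÷ 1.008 g/mol = 6.886 mol
O: 13.77 g ÷ 16.00 g/mol = 0.8606 mol
S: 27.599 g ÷ 32.07 g/mol = 0.8606 mol
Ratios (÷ 0.8606): C 5.001, H 8.001, O 1.000, S 1.000
Ratio ≈ 5:8:1:1, so the empirical formula is C5H8OS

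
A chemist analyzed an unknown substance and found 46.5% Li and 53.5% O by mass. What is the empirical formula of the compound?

Li2O

Assume 100 g: 46.5 g Li, 53.5 g O.
Li: 46.5 g ÷ 6.94 g/mol = 6.7 mol
O: 53.5 g ÷ 16.00 g/mol = 3.344 mol
Ratios (÷ 3.344): Li 2.004, O 1.000
≈ 2:1 → Li2O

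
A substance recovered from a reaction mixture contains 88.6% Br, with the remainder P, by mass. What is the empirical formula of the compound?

Br3P

Assume 100 g: 88.6 g Br, 11.4 g P.
n(Br) = 88.6/79.90 = 1.109, n(P) = 11.4/30.97 = 0.3681
Divide by the smallest (0.3681 mol P): Br 3.012, P 1.000
Ratio ≈ 3:1, so the empirical formula is Br3P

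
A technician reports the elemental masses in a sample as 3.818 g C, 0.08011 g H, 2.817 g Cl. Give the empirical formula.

C4HCl

C: 3.818 g ÷ 12.01 g/mol = 0.3179 mol
H: 0.08011 g ÷ 1.008 g/mol = 0.07947 mol
Cl: 2.817 g ÷ 35.45 g/mol = 0.07946 mol
Divide by the smallest (0.07946 mol Cl): C 4.001, H 1.000, Cl 1.000
→ C4HCl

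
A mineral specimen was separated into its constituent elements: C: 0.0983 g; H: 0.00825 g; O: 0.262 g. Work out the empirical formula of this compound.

n(C) = 0.0983/12.01 = 0.008185, n(H) = 0.00825/1.008 = 0.008185, n(O) = 0.262/16.00 = 0.01638
Divide by the smallest (0.008185 mol H): C 1.000, H 1.000, O 2.001
→ CHO2

CHO2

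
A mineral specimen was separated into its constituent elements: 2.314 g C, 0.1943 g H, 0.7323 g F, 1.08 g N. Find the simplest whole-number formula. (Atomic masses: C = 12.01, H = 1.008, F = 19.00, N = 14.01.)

Moles — C: 2.314 / 12.01 = 0.1927 mol; H: 0.1943 / 1.008 = 0.1928 mol; F: 0.7323 / 19.00 = 0.03854 mol; N: 1.08 / 14.01 = 0.07709 mol
Smallest is F at 0.03854 mol; normalising gives C 4.999, H 5.001, F 1.000, N 2.000
→ C5H5FN2

C5H5FN2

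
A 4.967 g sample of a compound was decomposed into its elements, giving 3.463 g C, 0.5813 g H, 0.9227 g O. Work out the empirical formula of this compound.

C5H10O

C: 3.463 g ÷ 12.01 g/mol = 0.2883 mol
H: 0.5813 g ÷ 1.008 g/mol = 0.5767 mol
O: 0.9227 g ÷ 16.00 g/mol = 0.05767 mol
Divide by the smallest (0.05767 mol O): C 5.000, H 10.000, O 1.000
Ratio ≈ 5:10:1, so the empirical formula is C5H10O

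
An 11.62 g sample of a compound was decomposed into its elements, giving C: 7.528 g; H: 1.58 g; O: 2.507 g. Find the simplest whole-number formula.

n(C) = 7.528/12.01 = 0.6268, n(H) = 1.58/1.008 = 1.567, n(O) = 2.507/16.00 = 0.1567
Smallest is O at 0.1567 mol; normalising gives C 4.000, H 10.004, O 1.000
≈ 4:10:1 → C4H10O

C4H10O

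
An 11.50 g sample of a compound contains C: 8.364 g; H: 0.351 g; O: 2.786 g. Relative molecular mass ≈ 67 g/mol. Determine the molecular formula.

C4H2O

Moles — C: 8.364 / 12.01 = 0.6964 mol; H: 0.351 / 1.008 = 0.3482 mol; O: 2.786 / 16.00 = 0.1741 mol
Ratios (÷ 0.1741): C 4.000, H 2.000, O 1.000
≈ 4:2:1 → C4H2O
Empirical-formula mass = 66.06 g/mol
n = 67 / 66.06 = 1.01 ≈ 1
Molecular formula = empirical formula = C4H2O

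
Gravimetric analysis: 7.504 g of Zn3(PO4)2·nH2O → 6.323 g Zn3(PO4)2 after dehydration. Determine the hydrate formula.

Mass of water lost = 7.504 − 6.323 = 1.181 g → 1.181 / 18.02 = 0.06554 mol H2O
Molar mass of Zn3(PO4)2 = 386.08 g/mol → mol Zn3(PO4)2 = 6.323 / 386.08 = 0.01638
n = 0.06554 / 0.01638 = 4.00 ≈ 4 → Zn3(PO4)2·4H2O

Zn3(PO4)2·4H2O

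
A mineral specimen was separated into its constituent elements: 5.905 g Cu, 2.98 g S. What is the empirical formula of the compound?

CuS

Moles — Cu: 5.905 / 63.55 = 0.09292 mol; S: 2.98 / 32.07 = 0.09292 mol
Ratios (÷ 0.09292): Cu 1.000, S 1.000
≈ 1:1 → CuS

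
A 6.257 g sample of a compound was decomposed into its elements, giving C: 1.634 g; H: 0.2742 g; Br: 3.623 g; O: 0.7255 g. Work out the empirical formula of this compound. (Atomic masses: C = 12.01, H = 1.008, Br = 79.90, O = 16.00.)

n(C) = 1.634/12.01 = 0.1361, n(H) = 0.2742/1.008 = 0.272, n(Br) = 3.623/79.90 = 0.04534, n(O) = 0.7255/16.00 = 0.04534
Smallest is O at 0.04534 mol; normalising gives C 3.000, H 5.999, Br 1.000, O 1.000
→ C3H6BrO

C3H6BrO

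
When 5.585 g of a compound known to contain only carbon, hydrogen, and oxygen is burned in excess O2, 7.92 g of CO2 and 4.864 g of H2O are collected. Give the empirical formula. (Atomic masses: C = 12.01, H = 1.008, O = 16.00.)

mol C = 7.92 / 44.01 = 0.1800; mass C = 0.1800 × 12.01 = 2.161 g
mol H = 2 × (4.864 / 18.02) = 0.5398; mass H = 0.5398 × 1.008 = 0.5442 g
mass O = 5.585 − (2.705) = 2.880 g → mol O = 0.1800
Smallest is C at 0.18 mol; normalising gives C 1.000, H 3.000, O 1.000
→ CH3O

CH3O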